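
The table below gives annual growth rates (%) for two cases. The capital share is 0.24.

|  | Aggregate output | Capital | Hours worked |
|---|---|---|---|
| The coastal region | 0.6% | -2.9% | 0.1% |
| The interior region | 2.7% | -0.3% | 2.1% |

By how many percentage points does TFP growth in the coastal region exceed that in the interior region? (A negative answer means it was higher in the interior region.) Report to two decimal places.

0.04 percentage points

Labor's share = 1 − 0.24 = 0.76.
The coastal region: TFP = 0.6 + 0.696 − 0.076 = 1.22%.
The interior region: TFP = 2.7 + 0.072 − 1.596 = 1.176%.
Difference = 1.22 − (1.176) = 0.044 pp.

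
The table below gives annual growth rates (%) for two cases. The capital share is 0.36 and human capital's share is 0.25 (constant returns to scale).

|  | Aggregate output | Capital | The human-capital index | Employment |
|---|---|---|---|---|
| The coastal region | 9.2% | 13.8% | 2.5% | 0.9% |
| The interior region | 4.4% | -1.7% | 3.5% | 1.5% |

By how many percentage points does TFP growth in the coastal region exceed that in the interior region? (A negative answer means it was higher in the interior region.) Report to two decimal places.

Labor's share = 1 − 0.36 − 0.25 = 0.39.
The coastal region: TFP = 9.2 − 4.968 − 0.625 − 0.351 = 3.256%.
The interior region: TFP = 4.4 + 0.612 − 0.875 − 0.585 = 3.552%.
Difference = 3.256 − (3.552) = -0.296 pp.

-0.30 percentage points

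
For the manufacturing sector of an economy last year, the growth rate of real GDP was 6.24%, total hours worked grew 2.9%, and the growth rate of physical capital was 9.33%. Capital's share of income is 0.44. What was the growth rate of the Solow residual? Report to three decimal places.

0.511%

Labor's share = 1 − 0.44 = 0.56.
Physical capital: 0.44 × 9.33 = 4.1052 pp.
Total hours worked: 0.56 × 2.9 = 1.624 pp.
TFP growth = 6.24 − 5.7292 = 0.5108%.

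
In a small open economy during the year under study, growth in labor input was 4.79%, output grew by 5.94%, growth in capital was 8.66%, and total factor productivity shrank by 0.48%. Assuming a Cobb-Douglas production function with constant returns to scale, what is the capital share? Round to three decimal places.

0.421

gY = gA + α·gK + (1−α)·gL, so gY − gA − gL = α(gK − gL).
5.94 + 0.48 − 4.79 = α × (8.66 − 4.79).
1.63 = 3.87 α, so α = 0.42119.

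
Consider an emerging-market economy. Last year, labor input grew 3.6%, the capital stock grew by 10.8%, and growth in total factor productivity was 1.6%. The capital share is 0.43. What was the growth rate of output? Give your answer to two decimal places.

Labor's share = 1 − 0.43 = 0.57.
The capital stock: 0.43 × 10.8 = 4.644 pp.
Labor input: 0.57 × 3.6 = 2.052 pp.
Output growth = 1.6 + 6.696 = 8.296%.

Output growth was 8.30%.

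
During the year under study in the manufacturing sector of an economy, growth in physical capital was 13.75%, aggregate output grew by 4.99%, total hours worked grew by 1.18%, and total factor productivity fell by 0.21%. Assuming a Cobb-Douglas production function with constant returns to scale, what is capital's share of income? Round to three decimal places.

gY = gA + α·gK + (1−α)·gL, so gY − gA − gL = α(gK − gL).
4.99 + 0.21 − 1.18 = α × (13.75 − 1.18).
4.02 = 12.57 α, so α = 0.31981.

α = 0.320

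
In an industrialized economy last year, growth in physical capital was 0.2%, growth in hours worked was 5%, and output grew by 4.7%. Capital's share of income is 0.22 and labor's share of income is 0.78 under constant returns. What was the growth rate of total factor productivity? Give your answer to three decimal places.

Labor's share = 1 − 0.22 = 0.78.
Physical capital: 0.22 × 0.2 = 0.044 pp.
Hours worked: 0.78 × 5 = 3.9 pp.
TFP growth = 4.7 − 3.944 = 0.756%.

Total factor productivity grew 0.756%.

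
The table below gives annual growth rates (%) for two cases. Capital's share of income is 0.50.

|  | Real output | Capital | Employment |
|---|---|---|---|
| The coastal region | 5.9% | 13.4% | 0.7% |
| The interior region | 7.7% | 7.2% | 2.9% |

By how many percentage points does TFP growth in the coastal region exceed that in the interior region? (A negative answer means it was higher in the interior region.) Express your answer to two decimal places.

Labor's share = 1 − 0.5 = 0.5.
The coastal region: TFP = 5.9 − 6.7 − 0.35 = -1.15%.
The interior region: TFP = 7.7 − 3.6 − 1.45 = 2.65%.
Difference = -1.15 − (2.65) = -3.8 pp.

-3.80 percentage points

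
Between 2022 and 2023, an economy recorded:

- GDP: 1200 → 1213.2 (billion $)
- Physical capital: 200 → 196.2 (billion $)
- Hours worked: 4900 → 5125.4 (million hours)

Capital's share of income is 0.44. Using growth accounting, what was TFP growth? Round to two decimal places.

-0.64%

GDP growth = (1213.2 − 1200) / 1200 = 1.1%.
Physical capital growth = (196.2 − 200) / 200 = -1.9%.
Hours worked growth = (5125.4 − 4900) / 4900 = 4.6%.
Labor's share = 1 − 0.44 = 0.56.
Physical capital: 0.44 × (-1.9) = -0.836 pp.
Hours worked: 0.56 × 4.6 = 2.576 pp.
TFP growth = 1.1 − 1.74 = -0.64%.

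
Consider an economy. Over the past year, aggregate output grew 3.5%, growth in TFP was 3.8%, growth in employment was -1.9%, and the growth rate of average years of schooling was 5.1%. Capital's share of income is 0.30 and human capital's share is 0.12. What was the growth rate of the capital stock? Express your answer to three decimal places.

Labor's share = 1 − 0.3 − 0.12 = 0.58.
gY = gA + 0.12×5.1 + 0.58×(-1.9) + 0.3×g.
0.3×g = 3.5 − 3.8 + 0.49 = 0.19.
g = 0.19 / 0.3 = 0.63333%.

0.633%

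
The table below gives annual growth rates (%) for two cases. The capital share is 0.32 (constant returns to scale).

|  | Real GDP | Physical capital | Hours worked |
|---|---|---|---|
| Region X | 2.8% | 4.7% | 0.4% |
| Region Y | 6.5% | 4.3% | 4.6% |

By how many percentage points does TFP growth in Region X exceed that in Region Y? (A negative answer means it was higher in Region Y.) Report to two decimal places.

Labor's share = 1 − 0.32 = 0.68.
Region X: TFP = 2.8 − 1.504 − 0.272 = 1.024%.
Region Y: TFP = 6.5 − 1.376 − 3.128 = 1.996%.
Difference = 1.024 − (1.996) = -0.972 pp.

-0.97 percentage points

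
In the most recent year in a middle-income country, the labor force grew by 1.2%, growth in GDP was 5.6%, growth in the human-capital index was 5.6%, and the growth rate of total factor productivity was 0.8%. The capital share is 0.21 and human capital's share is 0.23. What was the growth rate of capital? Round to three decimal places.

Capital grew 13.524%.

Labor's share = 1 − 0.21 − 0.23 = 0.56.
gY = gA + 0.23×5.6 + 0.56×1.2 + 0.21×g.
0.21×g = 5.6 − 0.8 − 1.96 = 2.84.
g = 2.84 / 0.21 = 13.52381%.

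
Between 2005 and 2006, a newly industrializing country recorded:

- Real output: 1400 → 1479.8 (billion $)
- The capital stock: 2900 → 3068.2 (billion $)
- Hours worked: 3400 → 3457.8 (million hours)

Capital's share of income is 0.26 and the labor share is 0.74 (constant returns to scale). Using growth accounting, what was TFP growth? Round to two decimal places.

2.93%

Real output growth = (1479.8 − 1400) / 1400 = 5.7%.
The capital stock growth = (3068.2 − 2900) / 2900 = 5.8%.
Hours worked growth = (3457.8 − 3400) / 3400 = 1.7%.
Labor's share = 1 − 0.26 = 0.74.
The capital stock: 0.26 × 5.8 = 1.508 pp.
Hours worked: 0.74 × 1.7 = 1.258 pp.
TFP growth = 5.7 − 2.766 = 2.934%.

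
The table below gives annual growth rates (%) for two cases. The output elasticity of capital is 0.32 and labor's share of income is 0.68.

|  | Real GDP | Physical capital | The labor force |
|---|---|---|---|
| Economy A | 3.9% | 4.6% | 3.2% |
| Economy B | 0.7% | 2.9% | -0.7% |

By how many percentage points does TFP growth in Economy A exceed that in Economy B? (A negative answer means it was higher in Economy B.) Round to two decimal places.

Labor's share = 1 − 0.32 = 0.68.
Economy A: TFP = 3.9 − 1.472 − 2.176 = 0.252%.
Economy B: TFP = 0.7 − 0.928 + 0.476 = 0.248%.
Difference = 0.252 − (0.248) = 0.004 pp.

0.00 percentage points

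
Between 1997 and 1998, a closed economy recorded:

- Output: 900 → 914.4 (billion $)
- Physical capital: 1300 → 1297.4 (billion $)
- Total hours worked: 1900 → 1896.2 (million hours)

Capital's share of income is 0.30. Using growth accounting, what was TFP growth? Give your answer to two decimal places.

TFP growth was 1.80%.

Output growth = (914.4 − 900) / 900 = 1.6%.
Physical capital growth = (1297.4 − 1300) / 1300 = -0.2%.
Total hours worked growth = (1896.2 − 1900) / 1900 = -0.2%.
Labor's share = 1 − 0.3 = 0.7.
Physical capital: 0.3 × (-0.2) = -0.06 pp.
Total hours worked: 0.7 × (-0.2) = -0.14 pp.
TFP growth = 1.6 + 0.2 = 1.8%.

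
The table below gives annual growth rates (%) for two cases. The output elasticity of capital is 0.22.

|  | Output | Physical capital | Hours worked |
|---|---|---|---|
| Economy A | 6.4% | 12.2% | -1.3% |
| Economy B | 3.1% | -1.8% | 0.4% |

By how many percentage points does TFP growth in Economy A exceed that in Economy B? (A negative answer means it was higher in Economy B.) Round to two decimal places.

1.55 percentage points

Labor's share = 1 − 0.22 = 0.78.
Economy A: TFP = 6.4 − 2.684 + 1.014 = 4.73%.
Economy B: TFP = 3.1 + 0.396 − 0.312 = 3.184%.
Difference = 4.73 − (3.184) = 1.546 pp.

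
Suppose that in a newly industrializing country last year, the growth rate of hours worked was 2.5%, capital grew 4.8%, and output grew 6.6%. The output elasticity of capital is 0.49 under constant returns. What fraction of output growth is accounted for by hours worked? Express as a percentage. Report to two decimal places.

19.32%

Labor's share = 1 − 0.49 = 0.51.
Hours worked contributed 0.51 × 2.5 = 1.275 pp.
Share of growth = 1.275 / 6.6 × 100 = 19.3182%.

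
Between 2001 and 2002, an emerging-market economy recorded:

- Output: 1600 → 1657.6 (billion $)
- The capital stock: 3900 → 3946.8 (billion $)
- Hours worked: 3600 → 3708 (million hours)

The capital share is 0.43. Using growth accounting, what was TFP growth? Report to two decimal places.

1.37%

Output growth = (1657.6 − 1600) / 1600 = 3.6%.
The capital stock growth = (3946.8 − 3900) / 3900 = 1.2%.
Hours worked growth = (3708 − 3600) / 3600 = 3%.
Labor's share = 1 − 0.43 = 0.57.
The capital stock: 0.43 × 1.2 = 0.516 pp.
Hours worked: 0.57 × 3 = 1.71 pp.
TFP growth = 3.6 − 2.226 = 1.374%.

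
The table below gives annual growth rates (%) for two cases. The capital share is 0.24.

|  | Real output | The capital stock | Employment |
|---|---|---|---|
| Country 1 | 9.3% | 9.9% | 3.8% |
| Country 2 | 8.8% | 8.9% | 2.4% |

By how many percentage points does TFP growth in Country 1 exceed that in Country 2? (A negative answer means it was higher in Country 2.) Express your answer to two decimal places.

Labor's share = 1 − 0.24 = 0.76.
Country 1: TFP = 9.3 − 2.376 − 2.888 = 4.036%.
Country 2: TFP = 8.8 − 2.136 − 1.824 = 4.84%.
Difference = 4.036 − (4.84) = -0.804 pp.

-0.80 percentage points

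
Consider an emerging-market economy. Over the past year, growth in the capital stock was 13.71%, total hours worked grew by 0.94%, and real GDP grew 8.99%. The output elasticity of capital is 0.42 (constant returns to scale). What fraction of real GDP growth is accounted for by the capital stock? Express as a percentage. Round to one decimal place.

The capital stock accounted for 64.1% of growth.

The capital stock contributed 0.42 × 13.71 = 5.7582 pp.
Share of growth = 5.7582 / 8.99 × 100 = 64.051%.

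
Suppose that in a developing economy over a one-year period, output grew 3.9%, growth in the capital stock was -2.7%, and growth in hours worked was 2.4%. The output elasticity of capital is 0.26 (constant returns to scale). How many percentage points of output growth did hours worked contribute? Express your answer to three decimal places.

1.776

Labor's share = 1 − 0.26 = 0.74.
Contribution = share × growth = 0.74 × 2.4 = 1.776 pp.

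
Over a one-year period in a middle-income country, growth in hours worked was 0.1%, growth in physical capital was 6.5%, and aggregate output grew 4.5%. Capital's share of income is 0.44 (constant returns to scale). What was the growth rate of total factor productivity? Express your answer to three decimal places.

1.584%

Labor's share = 1 − 0.44 = 0.56.
Physical capital: 0.44 × 6.5 = 2.86 pp.
Hours worked: 0.56 × 0.1 = 0.056 pp.
TFP growth = 4.5 − 2.916 = 1.584%.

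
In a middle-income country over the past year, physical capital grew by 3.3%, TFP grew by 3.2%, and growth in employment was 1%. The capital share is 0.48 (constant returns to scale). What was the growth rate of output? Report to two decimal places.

5.30%

Labor's share = 1 − 0.48 = 0.52.
Physical capital: 0.48 × 3.3 = 1.584 pp.
Employment: 0.52 × 1 = 0.52 pp.
Output growth = 3.2 + 2.104 = 5.304%.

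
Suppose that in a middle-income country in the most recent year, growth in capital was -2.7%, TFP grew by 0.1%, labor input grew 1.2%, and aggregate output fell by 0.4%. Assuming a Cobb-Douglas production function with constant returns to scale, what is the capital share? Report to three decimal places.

gY = gA + α·gK + (1−α)·gL, so gY − gA − gL = α(gK − gL).
-0.4 − 0.1 − 1.2 = α × (-2.7 − 1.2).
-1.7 = -3.9 α, so α = 0.4359.

α = 0.436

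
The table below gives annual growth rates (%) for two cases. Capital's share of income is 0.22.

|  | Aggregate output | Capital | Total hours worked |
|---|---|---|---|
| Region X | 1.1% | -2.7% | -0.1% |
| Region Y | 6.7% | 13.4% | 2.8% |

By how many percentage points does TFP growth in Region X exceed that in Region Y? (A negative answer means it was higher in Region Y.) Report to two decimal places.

0.20 percentage points

Labor's share = 1 − 0.22 = 0.78.
Region X: TFP = 1.1 + 0.594 + 0.078 = 1.772%.
Region Y: TFP = 6.7 − 2.948 − 2.184 = 1.568%.
Difference = 1.772 − (1.568) = 0.204 pp.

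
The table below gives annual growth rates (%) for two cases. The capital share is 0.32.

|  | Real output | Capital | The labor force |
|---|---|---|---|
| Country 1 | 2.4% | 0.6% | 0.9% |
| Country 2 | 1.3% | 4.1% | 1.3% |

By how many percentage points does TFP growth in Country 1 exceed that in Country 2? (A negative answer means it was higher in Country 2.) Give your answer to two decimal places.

2.49 percentage points

Labor's share = 1 − 0.32 = 0.68.
Country 1: TFP = 2.4 − 0.192 − 0.612 = 1.596%.
Country 2: TFP = 1.3 − 1.312 − 0.884 = -0.896%.
Difference = 1.596 − (-0.896) = 2.492 pp.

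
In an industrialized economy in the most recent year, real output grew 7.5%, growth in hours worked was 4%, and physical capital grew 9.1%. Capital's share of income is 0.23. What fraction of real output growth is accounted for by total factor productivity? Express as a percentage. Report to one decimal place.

Labor's share = 1 − 0.23 = 0.77.
Physical capital: 0.23 × 9.1 = 2.093 pp.
Hours worked: 0.77 × 4 = 3.08 pp.
TFP growth = 7.5 − 5.173 = 2.327%.
TFP share of growth = 2.327 / 7.5 × 100 = 31.027%.

Total factor productivity accounted for 31.0% of growth.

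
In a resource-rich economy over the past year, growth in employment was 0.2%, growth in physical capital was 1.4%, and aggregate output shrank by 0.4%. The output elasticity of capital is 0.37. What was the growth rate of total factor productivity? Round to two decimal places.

-1.04%

Labor's share = 1 − 0.37 = 0.63.
Physical capital: 0.37 × 1.4 = 0.518 pp.
Employment: 0.63 × 0.2 = 0.126 pp.
TFP growth = -0.4 − 0.644 = -1.044%.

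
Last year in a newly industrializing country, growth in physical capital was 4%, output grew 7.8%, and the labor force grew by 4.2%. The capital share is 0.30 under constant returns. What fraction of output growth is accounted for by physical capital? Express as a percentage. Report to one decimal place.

Physical capital contributed 0.3 × 4 = 1.2 pp.
Share of growth = 1.2 / 7.8 × 100 = 15.385%.

15.4%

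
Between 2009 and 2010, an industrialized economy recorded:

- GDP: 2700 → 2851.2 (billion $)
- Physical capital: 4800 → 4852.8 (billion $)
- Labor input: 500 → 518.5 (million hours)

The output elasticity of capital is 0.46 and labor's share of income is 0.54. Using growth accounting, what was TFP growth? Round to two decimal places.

3.10%

GDP growth = (2851.2 − 2700) / 2700 = 5.6%.
Physical capital growth = (4852.8 − 4800) / 4800 = 1.1%.
Labor input growth = (518.5 − 500) / 500 = 3.7%.
Labor's share = 1 − 0.46 = 0.54.
Physical capital: 0.46 × 1.1 = 0.506 pp.
Labor input: 0.54 × 3.7 = 1.998 pp.
TFP growth = 5.6 − 2.504 = 3.096%.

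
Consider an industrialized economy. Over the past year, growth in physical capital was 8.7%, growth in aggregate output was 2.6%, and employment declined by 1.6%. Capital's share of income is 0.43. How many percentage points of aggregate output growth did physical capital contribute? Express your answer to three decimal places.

Contribution = share × growth = 0.43 × 8.7 = 3.741 pp.

3.741 percentage points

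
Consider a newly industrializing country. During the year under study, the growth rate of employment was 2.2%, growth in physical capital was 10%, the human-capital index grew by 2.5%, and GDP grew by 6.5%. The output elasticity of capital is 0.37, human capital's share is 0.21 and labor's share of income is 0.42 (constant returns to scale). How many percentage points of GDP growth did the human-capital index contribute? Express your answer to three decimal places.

Contribution = share × growth = 0.21 × 2.5 = 0.525 pp.

0.525 pp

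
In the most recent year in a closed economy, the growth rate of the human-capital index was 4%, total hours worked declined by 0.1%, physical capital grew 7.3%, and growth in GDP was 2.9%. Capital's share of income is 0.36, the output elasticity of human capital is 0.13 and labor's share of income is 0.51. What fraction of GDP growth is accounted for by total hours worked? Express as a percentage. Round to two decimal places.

Labor's share = 1 − 0.36 − 0.13 = 0.51.
Total hours worked contributed 0.51 × (-0.1) = -0.051 pp.
Share of growth = -0.051 / 2.9 × 100 = -1.7586%.

Total hours worked accounted for -1.76% of growth.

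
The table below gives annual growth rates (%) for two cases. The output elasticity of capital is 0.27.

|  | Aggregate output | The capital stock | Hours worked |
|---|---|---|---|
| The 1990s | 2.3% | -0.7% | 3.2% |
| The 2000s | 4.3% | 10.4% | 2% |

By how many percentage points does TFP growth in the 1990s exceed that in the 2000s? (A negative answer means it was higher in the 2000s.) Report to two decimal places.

Labor's share = 1 − 0.27 = 0.73.
The 1990s: TFP = 2.3 + 0.189 − 2.336 = 0.153%.
The 2000s: TFP = 4.3 − 2.808 − 1.46 = 0.032%.
Difference = 0.153 − (0.032) = 0.121 pp.

0.12 percentage points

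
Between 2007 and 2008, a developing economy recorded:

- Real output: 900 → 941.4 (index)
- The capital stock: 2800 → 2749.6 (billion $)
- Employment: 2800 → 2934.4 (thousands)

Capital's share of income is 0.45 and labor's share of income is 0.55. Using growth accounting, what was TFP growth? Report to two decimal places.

2.77%

Real output growth = (941.4 − 900) / 900 = 4.6%.
The capital stock growth = (2749.6 − 2800) / 2800 = -1.8%.
Employment growth = (2934.4 − 2800) / 2800 = 4.8%.
Labor's share = 1 − 0.45 = 0.55.
The capital stock: 0.45 × (-1.8) = -0.81 pp.
Employment: 0.55 × 4.8 = 2.64 pp.
TFP growth = 4.6 − 1.83 = 2.77%.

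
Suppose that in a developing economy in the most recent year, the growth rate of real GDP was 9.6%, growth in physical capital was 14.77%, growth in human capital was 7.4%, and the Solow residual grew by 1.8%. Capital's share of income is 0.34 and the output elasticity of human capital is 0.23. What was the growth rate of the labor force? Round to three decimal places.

2.503%

Labor's share = 1 − 0.34 − 0.23 = 0.43.
gY = gA + 0.34×14.77 + 0.23×7.4 + 0.43×g.
0.43×g = 9.6 − 1.8 − 6.7238 = 1.0762.
g = 1.0762 / 0.43 = 2.50279%.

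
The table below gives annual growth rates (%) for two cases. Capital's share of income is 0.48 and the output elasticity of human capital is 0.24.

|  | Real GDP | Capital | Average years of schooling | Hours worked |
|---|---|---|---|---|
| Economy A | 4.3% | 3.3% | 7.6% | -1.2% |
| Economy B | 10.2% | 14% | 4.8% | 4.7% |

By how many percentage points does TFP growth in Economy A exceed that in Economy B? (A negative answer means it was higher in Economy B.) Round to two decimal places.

0.22 percentage points

Labor's share = 1 − 0.48 − 0.24 = 0.28.
Economy A: TFP = 4.3 − 1.584 − 1.824 + 0.336 = 1.228%.
Economy B: TFP = 10.2 − 6.72 − 1.152 − 1.316 = 1.012%.
Difference = 1.228 − (1.012) = 0.216 pp.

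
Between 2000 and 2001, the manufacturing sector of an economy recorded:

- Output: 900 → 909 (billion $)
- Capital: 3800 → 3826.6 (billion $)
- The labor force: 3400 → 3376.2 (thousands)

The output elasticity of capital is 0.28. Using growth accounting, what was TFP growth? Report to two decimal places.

Output growth = (909 − 900) / 900 = 1%.
Capital growth = (3826.6 − 3800) / 3800 = 0.7%.
The labor force growth = (3376.2 − 3400) / 3400 = -0.7%.
Labor's share = 1 − 0.28 = 0.72.
Capital: 0.28 × 0.7 = 0.196 pp.
The labor force: 0.72 × (-0.7) = -0.504 pp.
TFP growth = 1 + 0.308 = 1.308%.

TFP growth was 1.31%.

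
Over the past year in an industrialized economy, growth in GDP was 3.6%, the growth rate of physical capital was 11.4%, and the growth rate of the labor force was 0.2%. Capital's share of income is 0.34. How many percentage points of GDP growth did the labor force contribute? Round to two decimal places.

0.13 pp

Labor's share = 1 − 0.34 = 0.66.
Contribution = share × growth = 0.66 × 0.2 = 0.132 pp.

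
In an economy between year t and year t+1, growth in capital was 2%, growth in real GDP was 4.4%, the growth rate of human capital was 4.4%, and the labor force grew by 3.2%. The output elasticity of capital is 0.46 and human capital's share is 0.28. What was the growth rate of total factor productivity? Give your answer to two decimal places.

1.42%

Labor's share = 1 − 0.46 − 0.28 = 0.26.
Capital: 0.46 × 2 = 0.92 pp.
Human capital: 0.28 × 4.4 = 1.232 pp.
The labor force: 0.26 × 3.2 = 0.832 pp.
TFP growth = 4.4 − 2.984 = 1.416%.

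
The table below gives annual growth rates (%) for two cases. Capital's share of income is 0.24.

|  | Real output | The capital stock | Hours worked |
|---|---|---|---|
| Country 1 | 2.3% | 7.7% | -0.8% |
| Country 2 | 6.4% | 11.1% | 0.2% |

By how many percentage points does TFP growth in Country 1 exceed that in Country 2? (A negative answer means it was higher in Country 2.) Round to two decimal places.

-2.52 percentage points

Labor's share = 1 − 0.24 = 0.76.
Country 1: TFP = 2.3 − 1.848 + 0.608 = 1.06%.
Country 2: TFP = 6.4 − 2.664 − 0.152 = 3.584%.
Difference = 1.06 − (3.584) = -2.524 pp.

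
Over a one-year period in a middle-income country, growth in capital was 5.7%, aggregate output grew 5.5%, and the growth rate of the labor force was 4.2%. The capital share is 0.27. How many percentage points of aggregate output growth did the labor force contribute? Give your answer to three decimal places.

Labor's share = 1 − 0.27 = 0.73.
Contribution = share × growth = 0.73 × 4.2 = 3.066 pp.

3.066 percentage points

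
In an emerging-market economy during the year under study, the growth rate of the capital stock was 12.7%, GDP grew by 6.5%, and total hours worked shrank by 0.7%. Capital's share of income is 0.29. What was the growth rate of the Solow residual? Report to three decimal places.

Labor's share = 1 − 0.29 = 0.71.
The capital stock: 0.29 × 12.7 = 3.683 pp.
Total hours worked: 0.71 × (-0.7) = -0.497 pp.
TFP growth = 6.5 − 3.186 = 3.314%.

3.314%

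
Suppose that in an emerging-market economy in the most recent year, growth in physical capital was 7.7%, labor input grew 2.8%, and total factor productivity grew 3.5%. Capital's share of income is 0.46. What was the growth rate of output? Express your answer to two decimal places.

Labor's share = 1 − 0.46 = 0.54.
Physical capital: 0.46 × 7.7 = 3.542 pp.
Labor input: 0.54 × 2.8 = 1.512 pp.
Output growth = 3.5 + 5.054 = 8.554%.

8.55%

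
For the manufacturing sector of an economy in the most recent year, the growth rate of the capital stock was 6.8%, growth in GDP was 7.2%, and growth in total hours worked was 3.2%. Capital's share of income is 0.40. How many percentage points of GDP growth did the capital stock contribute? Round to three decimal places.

Contribution = share × growth = 0.4 × 6.8 = 2.72 pp.

2.720 pp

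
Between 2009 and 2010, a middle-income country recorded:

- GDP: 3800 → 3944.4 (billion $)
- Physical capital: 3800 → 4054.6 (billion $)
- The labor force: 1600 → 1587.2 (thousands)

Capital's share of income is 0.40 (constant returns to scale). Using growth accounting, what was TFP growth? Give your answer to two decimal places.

1.60%

GDP growth = (3944.4 − 3800) / 3800 = 3.8%.
Physical capital growth = (4054.6 − 3800) / 3800 = 6.7%.
The labor force growth = (1587.2 − 1600) / 1600 = -0.8%.
Labor's share = 1 − 0.4 = 0.6.
Physical capital: 0.4 × 6.7 = 2.68 pp.
The labor force: 0.6 × (-0.8) = -0.48 pp.
TFP growth = 3.8 − 2.2 = 1.6%.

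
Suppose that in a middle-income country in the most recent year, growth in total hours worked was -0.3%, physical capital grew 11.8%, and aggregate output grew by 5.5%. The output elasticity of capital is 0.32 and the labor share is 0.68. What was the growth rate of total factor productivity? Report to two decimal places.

Total factor productivity grew 1.93%.

Labor's share = 1 − 0.32 = 0.68.
Physical capital: 0.32 × 11.8 = 3.776 pp.
Total hours worked: 0.68 × (-0.3) = -0.204 pp.
TFP growth = 5.5 − 3.572 = 1.928%.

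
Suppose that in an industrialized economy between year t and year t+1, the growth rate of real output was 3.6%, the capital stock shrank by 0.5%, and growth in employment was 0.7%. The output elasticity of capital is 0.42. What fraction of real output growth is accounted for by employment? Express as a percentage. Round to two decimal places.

Labor's share = 1 − 0.42 = 0.58.
Employment contributed 0.58 × 0.7 = 0.406 pp.
Share of growth = 0.406 / 3.6 × 100 = 11.2778%.

Employment accounted for 11.28% of growth.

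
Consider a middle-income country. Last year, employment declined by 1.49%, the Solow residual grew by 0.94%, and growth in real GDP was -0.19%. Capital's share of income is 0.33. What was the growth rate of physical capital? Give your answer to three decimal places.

Labor's share = 1 − 0.33 = 0.67.
gY = gA + 0.67×(-1.49) + 0.33×g.
0.33×g = -0.19 − 0.94 + 0.9983 = -0.1317.
g = -0.1317 / 0.33 = -0.39909%.

-0.399%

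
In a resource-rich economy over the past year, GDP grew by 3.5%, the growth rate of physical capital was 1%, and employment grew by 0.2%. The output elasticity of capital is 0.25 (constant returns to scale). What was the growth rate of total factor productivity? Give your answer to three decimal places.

Labor's share = 1 − 0.25 = 0.75.
Physical capital: 0.25 × 1 = 0.25 pp.
Employment: 0.75 × 0.2 = 0.15 pp.
TFP growth = 3.5 − 0.4 = 3.1%.

3.100%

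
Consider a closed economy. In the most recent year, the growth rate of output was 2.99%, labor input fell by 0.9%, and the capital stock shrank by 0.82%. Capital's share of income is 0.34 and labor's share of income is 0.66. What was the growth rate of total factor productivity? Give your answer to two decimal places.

Labor's share = 1 − 0.34 = 0.66.
The capital stock: 0.34 × (-0.82) = -0.2788 pp.
Labor input: 0.66 × (-0.9) = -0.594 pp.
TFP growth = 2.99 + 0.8728 = 3.8628%.

3.86%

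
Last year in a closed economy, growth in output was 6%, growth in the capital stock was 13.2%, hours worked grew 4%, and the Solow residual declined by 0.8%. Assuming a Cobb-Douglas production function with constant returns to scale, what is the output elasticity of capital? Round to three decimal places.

gY = gA + α·gK + (1−α)·gL, so gY − gA − gL = α(gK − gL).
6 + 0.8 − 4 = α × (13.2 − 4).
2.8 = 9.2 α, so α = 0.30435.

0.304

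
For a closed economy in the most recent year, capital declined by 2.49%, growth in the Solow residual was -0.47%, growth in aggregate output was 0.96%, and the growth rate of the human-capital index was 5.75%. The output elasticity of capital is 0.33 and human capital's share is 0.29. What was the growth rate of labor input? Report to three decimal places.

Labor's share = 1 − 0.33 − 0.29 = 0.38.
gY = gA + 0.33×(-2.49) + 0.29×5.75 + 0.38×g.
0.38×g = 0.96 + 0.47 − 0.8458 = 0.5842.
g = 0.5842 / 0.38 = 1.53737%.

Labor input growth was 1.537%.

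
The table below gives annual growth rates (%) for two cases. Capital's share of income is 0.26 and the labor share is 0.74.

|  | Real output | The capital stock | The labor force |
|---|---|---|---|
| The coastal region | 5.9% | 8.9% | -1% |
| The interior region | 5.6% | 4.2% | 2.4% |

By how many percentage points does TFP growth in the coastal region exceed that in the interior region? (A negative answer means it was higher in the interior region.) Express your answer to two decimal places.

Labor's share = 1 − 0.26 = 0.74.
The coastal region: TFP = 5.9 − 2.314 + 0.74 = 4.326%.
The interior region: TFP = 5.6 − 1.092 − 1.776 = 2.732%.
Difference = 4.326 − (2.732) = 1.594 pp.

1.59 percentage points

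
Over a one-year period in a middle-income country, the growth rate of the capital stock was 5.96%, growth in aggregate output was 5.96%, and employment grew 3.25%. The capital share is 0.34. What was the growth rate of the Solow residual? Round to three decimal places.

Labor's share = 1 − 0.34 = 0.66.
The capital stock: 0.34 × 5.96 = 2.0264 pp.
Employment: 0.66 × 3.25 = 2.145 pp.
TFP growth = 5.96 − 4.1714 = 1.7886%.

1.789%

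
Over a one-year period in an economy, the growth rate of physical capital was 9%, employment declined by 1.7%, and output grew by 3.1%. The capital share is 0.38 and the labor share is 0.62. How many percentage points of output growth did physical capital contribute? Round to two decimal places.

Contribution = share × growth = 0.38 × 9 = 3.42 pp.

3.42 pp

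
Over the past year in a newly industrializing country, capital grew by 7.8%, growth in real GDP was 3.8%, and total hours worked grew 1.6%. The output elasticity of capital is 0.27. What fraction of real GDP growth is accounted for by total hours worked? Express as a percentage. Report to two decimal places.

Total hours worked accounted for 30.74% of growth.

Labor's share = 1 − 0.27 = 0.73.
Total hours worked contributed 0.73 × 1.6 = 1.168 pp.
Share of growth = 1.168 / 3.8 × 100 = 30.7368%.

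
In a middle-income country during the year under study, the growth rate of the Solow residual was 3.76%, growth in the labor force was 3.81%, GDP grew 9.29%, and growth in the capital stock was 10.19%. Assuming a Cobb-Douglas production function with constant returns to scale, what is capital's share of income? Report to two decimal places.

gY = gA + α·gK + (1−α)·gL, so gY − gA − gL = α(gK − gL).
9.29 − 3.76 − 3.81 = α × (10.19 − 3.81).
1.72 = 6.38 α, so α = 0.2696.

0.27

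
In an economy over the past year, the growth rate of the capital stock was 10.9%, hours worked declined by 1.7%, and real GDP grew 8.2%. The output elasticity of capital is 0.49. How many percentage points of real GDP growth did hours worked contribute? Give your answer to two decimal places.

-0.87 pp

Labor's share = 1 − 0.49 = 0.51.
Contribution = share × growth = 0.51 × (-1.7) = -0.867 pp.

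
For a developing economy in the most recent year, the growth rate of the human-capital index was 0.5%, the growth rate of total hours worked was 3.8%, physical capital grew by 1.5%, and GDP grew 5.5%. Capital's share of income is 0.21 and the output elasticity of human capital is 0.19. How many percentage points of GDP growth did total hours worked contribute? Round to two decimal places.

Labor's share = 1 − 0.21 − 0.19 = 0.6.
Contribution = share × growth = 0.6 × 3.8 = 2.28 pp.

2.28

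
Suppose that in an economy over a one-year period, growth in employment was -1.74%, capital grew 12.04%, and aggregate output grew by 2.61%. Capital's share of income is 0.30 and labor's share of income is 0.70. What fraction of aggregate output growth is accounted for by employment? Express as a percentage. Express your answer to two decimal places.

Employment accounted for -46.67% of growth.

Labor's share = 1 − 0.3 = 0.7.
Employment contributed 0.7 × (-1.74) = -1.218 pp.
Share of growth = -1.218 / 2.61 × 100 = -46.6667%.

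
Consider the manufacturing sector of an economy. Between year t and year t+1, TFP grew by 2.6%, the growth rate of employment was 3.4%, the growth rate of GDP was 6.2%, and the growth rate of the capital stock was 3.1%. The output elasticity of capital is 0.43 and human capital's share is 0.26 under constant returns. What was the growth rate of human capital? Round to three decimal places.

Labor's share = 1 − 0.43 − 0.26 = 0.31.
gY = gA + 0.43×3.1 + 0.31×3.4 + 0.26×g.
0.26×g = 6.2 − 2.6 − 2.387 = 1.213.
g = 1.213 / 0.26 = 4.66538%.

4.665%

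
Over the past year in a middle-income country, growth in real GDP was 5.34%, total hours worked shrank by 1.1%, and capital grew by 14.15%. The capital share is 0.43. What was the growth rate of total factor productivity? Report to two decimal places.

Labor's share = 1 − 0.43 = 0.57.
Capital: 0.43 × 14.15 = 6.0845 pp.
Total hours worked: 0.57 × (-1.1) = -0.627 pp.
TFP growth = 5.34 − 5.4575 = -0.1175%.

-0.12%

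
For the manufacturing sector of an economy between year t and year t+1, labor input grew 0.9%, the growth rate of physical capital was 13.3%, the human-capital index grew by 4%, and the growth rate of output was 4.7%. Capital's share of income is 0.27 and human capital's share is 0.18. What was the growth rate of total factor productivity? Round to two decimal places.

-0.11%

Labor's share = 1 − 0.27 − 0.18 = 0.55.
Physical capital: 0.27 × 13.3 = 3.591 pp.
The human-capital index: 0.18 × 4 = 0.72 pp.
Labor input: 0.55 × 0.9 = 0.495 pp.
TFP growth = 4.7 − 4.806 = -0.106%.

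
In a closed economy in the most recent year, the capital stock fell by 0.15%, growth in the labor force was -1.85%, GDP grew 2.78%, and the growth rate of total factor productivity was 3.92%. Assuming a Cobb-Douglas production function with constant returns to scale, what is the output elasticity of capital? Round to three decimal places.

The output elasticity of capital is 0.418.

gY = gA + α·gK + (1−α)·gL, so gY − gA − gL = α(gK − gL).
2.78 − 3.92 + 1.85 = α × (-0.15 − (-1.85)).
0.71 = 1.7 α, so α = 0.41765.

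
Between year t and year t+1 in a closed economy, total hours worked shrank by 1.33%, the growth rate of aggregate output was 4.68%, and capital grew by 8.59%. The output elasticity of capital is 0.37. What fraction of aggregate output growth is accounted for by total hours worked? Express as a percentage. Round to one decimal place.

Labor's share = 1 − 0.37 = 0.63.
Total hours worked contributed 0.63 × (-1.33) = -0.8379 pp.
Share of growth = -0.8379 / 4.68 × 100 = -17.904%.

-17.9%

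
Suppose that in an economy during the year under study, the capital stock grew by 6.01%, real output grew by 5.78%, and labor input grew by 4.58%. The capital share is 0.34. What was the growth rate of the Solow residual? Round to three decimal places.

Labor's share = 1 − 0.34 = 0.66.
The capital stock: 0.34 × 6.01 = 2.0434 pp.
Labor input: 0.66 × 4.58 = 3.0228 pp.
TFP growth = 5.78 − 5.0662 = 0.7138%.

0.714%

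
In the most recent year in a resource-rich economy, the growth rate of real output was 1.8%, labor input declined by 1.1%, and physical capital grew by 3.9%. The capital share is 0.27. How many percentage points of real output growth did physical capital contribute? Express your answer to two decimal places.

1.05

Contribution = share × growth = 0.27 × 3.9 = 1.053 pp.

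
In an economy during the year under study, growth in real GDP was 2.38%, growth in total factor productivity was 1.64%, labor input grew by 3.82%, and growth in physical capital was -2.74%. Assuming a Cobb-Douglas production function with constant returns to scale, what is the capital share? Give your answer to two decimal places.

The capital share is 0.47.

gY = gA + α·gK + (1−α)·gL, so gY − gA − gL = α(gK − gL).
2.38 − 1.64 − 3.82 = α × (-2.74 − 3.82).
-3.08 = -6.56 α, so α = 0.4695.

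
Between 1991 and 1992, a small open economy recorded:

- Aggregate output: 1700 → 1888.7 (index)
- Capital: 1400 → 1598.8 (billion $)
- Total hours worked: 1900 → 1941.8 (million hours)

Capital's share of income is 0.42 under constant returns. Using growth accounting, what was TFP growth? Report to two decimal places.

TFP grew 3.86%.

Aggregate output growth = (1888.7 − 1700) / 1700 = 11.1%.
Capital growth = (1598.8 − 1400) / 1400 = 14.2%.
Total hours worked growth = (1941.8 − 1900) / 1900 = 2.2%.
Labor's share = 1 − 0.42 = 0.58.
Capital: 0.42 × 14.2 = 5.964 pp.
Total hours worked: 0.58 × 2.2 = 1.276 pp.
TFP growth = 11.1 − 7.24 = 3.86%.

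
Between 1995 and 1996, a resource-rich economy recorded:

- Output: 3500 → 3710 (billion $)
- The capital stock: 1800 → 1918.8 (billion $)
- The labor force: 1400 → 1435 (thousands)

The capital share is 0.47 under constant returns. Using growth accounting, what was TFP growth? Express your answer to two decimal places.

Output growth = (3710 − 3500) / 3500 = 6%.
The capital stock growth = (1918.8 − 1800) / 1800 = 6.6%.
The labor force growth = (1435 − 1400) / 1400 = 2.5%.
Labor's share = 1 − 0.47 = 0.53.
The capital stock: 0.47 × 6.6 = 3.102 pp.
The labor force: 0.53 × 2.5 = 1.325 pp.
TFP growth = 6 − 4.427 = 1.573%.

TFP growth was 1.57%.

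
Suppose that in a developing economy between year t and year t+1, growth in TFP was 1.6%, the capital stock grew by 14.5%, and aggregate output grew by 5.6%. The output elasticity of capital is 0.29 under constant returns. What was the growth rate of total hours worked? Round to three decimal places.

Labor's share = 1 − 0.29 = 0.71.
gY = gA + 0.29×14.5 + 0.71×g.
0.71×g = 5.6 − 1.6 − 4.205 = -0.205.
g = -0.205 / 0.71 = -0.28873%.

-0.289%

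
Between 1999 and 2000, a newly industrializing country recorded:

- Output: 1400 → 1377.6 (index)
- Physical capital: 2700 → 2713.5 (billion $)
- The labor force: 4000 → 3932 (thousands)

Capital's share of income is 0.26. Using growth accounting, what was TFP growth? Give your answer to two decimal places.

-0.47%

Output growth = (1377.6 − 1400) / 1400 = -1.6%.
Physical capital growth = (2713.5 − 2700) / 2700 = 0.5%.
The labor force growth = (3932 − 4000) / 4000 = -1.7%.
Labor's share = 1 − 0.26 = 0.74.
Physical capital: 0.26 × 0.5 = 0.13 pp.
The labor force: 0.74 × (-1.7) = -1.258 pp.
TFP growth = -1.6 + 1.128 = -0.472%.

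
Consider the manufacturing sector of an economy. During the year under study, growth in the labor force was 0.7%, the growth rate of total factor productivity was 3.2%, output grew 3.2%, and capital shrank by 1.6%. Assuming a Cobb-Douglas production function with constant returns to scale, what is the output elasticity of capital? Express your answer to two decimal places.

gY = gA + α·gK + (1−α)·gL, so gY − gA − gL = α(gK − gL).
3.2 − 3.2 − 0.7 = α × (-1.6 − 0.7).
-0.7 = -2.3 α, so α = 0.3043.

α = 0.30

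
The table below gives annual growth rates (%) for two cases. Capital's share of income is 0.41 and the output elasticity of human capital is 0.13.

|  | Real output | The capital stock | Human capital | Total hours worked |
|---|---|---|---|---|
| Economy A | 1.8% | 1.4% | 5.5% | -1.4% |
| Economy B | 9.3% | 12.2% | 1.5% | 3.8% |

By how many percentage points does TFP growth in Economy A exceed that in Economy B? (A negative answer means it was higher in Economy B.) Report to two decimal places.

Labor's share = 1 − 0.41 − 0.13 = 0.46.
Economy A: TFP = 1.8 − 0.574 − 0.715 + 0.644 = 1.155%.
Economy B: TFP = 9.3 − 5.002 − 0.195 − 1.748 = 2.355%.
Difference = 1.155 − (2.355) = -1.2 pp.

-1.20 percentage points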